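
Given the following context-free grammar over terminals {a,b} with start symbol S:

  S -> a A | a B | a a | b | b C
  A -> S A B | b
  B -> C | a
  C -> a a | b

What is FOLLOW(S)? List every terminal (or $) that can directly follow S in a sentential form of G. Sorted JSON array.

FIRST sets, iterate to fixpoint:
round 1:
  A via A→b: +{b}
  B via B→a: +{a}
  C via C→a a: +{a}
  C via C→b: +{b}
  S via S→a A: +{a}
  S via S→b: +{b}
  S: {a,b}  A: {b}  B: {a}  C: {a,b}
round 2:
  A via A→S A B: +{a}
  B via B→C: +{b}
  S: {a,b}  A: {a,b}  B: {a,b}  C: {a,b}
round 3: done
  S: {a,b}  A: {a,b}  B: {a,b}  C: {a,b}

FOLLOW iteration:
seed FOLLOW(S) with $
pass 1:
  A→S A B: FOLLOW(S) ⊇ FIRST(A) = {a,b}; new: +{a,b}
  A→S A B: FOLLOW(A) ⊇ FIRST(B) = {a,b}; new: +{a,b}
  A→S A B: FOLLOW(B) ⊇ FOLLOW(A) ⊇ {a,b}; new: +{a,b}
  B→C: FOLLOW(C) ⊇ FOLLOW(B) ⊇ {a,b}; new: +{a,b}
  S→a A: FOLLOW(A) ⊇ FOLLOW(S) ⊇ {$,a,b}; new: +{$}
  S→a B: FOLLOW(B) ⊇ FOLLOW(S) ⊇ {$,a,b}; new: +{$}
  S→b C: FOLLOW(C) ⊇ FOLLOW(S) ⊇ {$,a,b}; new: +{$}
  FOLLOW(S)={$,a,b}  FOLLOW(A)={$,a,b}  FOLLOW(B)={$,a,b}  FOLLOW(C)={$,a,b}
pass 2: (no change)
  FOLLOW(S)={$,a,b}  FOLLOW(A)={$,a,b}  FOLLOW(B)={$,a,b}  FOLLOW(C)={$,a,b}

FOLLOW(S) = ["$", "a", "b"]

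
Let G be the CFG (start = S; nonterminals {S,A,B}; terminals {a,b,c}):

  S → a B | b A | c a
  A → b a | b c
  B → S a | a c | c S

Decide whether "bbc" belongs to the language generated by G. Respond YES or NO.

Convert to CNF:
  S -> T0 A | T1 B | T2 T1
  A -> T0 T1 | T0 T2
  B -> S T1 | T1 T2 | T2 S
  T0 -> b
  T1 -> a
  T2 -> c

Fill CYK table bottom-up:
  cell(0,0) b: {T0}  orig:{}
  cell(1,1) b: {T0}  orig:{}
  cell(2,2) c: {T2}  orig:{}
  cell(0,1) bb: ∅
  cell(1,2) bc: {A}
  cell(0,2) bbc: {S}

S ∈ T[0,2] ⇒ YES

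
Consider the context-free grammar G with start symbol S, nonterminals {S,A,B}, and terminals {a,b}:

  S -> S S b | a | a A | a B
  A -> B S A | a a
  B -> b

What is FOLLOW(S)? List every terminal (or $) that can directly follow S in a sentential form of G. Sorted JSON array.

FIRST sets, iterate to fixpoint:
pass 1:
  A via A→a a: +{a}
  B via B→b: +{b}
  S via S→a: +{a}
  FIRST[S]={a}  FIRST[A]={a}  FIRST[B]={b}
pass 2:
  A via A→B S A: +{b}
  FIRST[S]={a}  FIRST[A]={a,b}  FIRST[B]={b}
pass 3: — fixpoint
  FIRST[S]={a}  FIRST[A]={a,b}  FIRST[B]={b}

FOLLOW iteration:
FOLLOW(S) := {$}
[1]
  A→B S A: FOLLOW(B) ⊇ FIRST(S) = {a}; new: +{a}
  A→B S A: FOLLOW(S) ⊇ FIRST(A) = {a,b}; new: +{a,b}
  S→a A: FOLLOW(A) ⊇ FOLLOW(S) ⊇ {$,a,b}; new: +{$,a,b}
  S→a B: FOLLOW(B) ⊇ FOLLOW(S) ⊇ {$,a,b}; new: +{$,b}
  FOLLOW[S]={$,a,b}  FOLLOW[A]={$,a,b}  FOLLOW[B]={$,a,b}
[2] (stable)
  FOLLOW[S]={$,a,b}  FOLLOW[A]={$,a,b}  FOLLOW[B]={$,a,b}

FOLLOW(S) = ["$", "a", "b"]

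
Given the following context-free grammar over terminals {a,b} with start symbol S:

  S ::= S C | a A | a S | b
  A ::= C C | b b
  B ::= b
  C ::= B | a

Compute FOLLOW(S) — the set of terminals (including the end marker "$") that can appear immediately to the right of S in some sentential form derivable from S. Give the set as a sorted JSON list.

Compute FIRST by fixpoint:
iter 1:
  A via A→b b: +{b}
  B via B→b: +{b}
  C via C→B: +{b}
  C via C→a: +{a}
  S via S→a A: +{a}
  S via S→b: +{b}
  FIRST(S)={a,b}  FIRST(A)={b}  FIRST(B)={b}  FIRST(C)={a,b}
iter 2:
  A via A→C C: +{a}
  FIRST(S)={a,b}  FIRST(A)={a,b}  FIRST(B)={b}  FIRST(C)={a,b}
iter 3: done
  FIRST(S)={a,b}  FIRST(A)={a,b}  FIRST(B)={b}  FIRST(C)={a,b}

Compute FOLLOW by fixpoint:
initialize: $ ∈ FOLLOW(S)
[1]
  A→C C: FOLLOW(C) ⊇ FIRST(C) = {a,b}; new: +{a,b}
  C→B: FOLLOW(B) ⊇ FOLLOW(C) ⊇ {a,b}; new: +{a,b}
  S→S C: FOLLOW(S) ⊇ FIRST(C) = {a,b}; new: +{a,b}
  S→S C: FOLLOW(C) ⊇ FOLLOW(S) ⊇ {$,a,b}; new: +{$}
  S→a A: FOLLOW(A) ⊇ FOLLOW(S) ⊇ {$,a,b}; new: +{$,a,b}
  S: {$,a,b}  A: {$,a,b}  B: {a,b}  C: {$,a,b}
[2]
  C→B: FOLLOW(B) ⊇ FOLLOW(C) ⊇ {$,a,b}; new: +{$}
  S: {$,a,b}  A: {$,a,b}  B: {$,a,b}  C: {$,a,b}
[3] (stable)
  S: {$,a,b}  A: {$,a,b}  B: {$,a,b}  C: {$,a,b}

FOLLOW(S) = ["$", "a", "b"]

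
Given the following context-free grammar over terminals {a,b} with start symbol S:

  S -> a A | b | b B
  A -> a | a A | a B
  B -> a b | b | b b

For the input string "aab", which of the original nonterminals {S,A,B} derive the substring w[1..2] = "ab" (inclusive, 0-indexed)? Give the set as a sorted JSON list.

Convert to CNF:
  S -> T0 A | T1 B | b
  A -> T0 A | T0 B | a
  B -> T0 T1 | T1 T1 | b
  T0 -> a
  T1 -> b

CYK fill — only the sub-triangle for w[1..2]:
  [1..1]={A,T0}  "a"  orig:{A}
  [2..2]={B,S,T1}  "b"  orig:{B,S}
  [1..2]={A,B}  "ab"

Original NTs in T[1,2] deriving "ab": ["A", "B"]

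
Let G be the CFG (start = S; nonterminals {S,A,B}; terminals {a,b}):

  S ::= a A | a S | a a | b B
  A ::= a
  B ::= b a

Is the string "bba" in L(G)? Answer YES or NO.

CNF form of G:
  S -> T0 B | T1 A | T1 S | T1 T1
  A -> a
  B -> T0 T1
  T0 -> b
  T1 -> a

CYK fill:
  [0..0]={T0}  "b"  orig:{}
  [1..1]={T0}  "b"  orig:{}
  [2..2]={A,T1}  "a"  orig:{A}
  [0..1]=∅  "bb"
  [1..2]={B}  "ba"
  [0..2]={S}  "bba"

S ∈ T[0,2] ⇒ YES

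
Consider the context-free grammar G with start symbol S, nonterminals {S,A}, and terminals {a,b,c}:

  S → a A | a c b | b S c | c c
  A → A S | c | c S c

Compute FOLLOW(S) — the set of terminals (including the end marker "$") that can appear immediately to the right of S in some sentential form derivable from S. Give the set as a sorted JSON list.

FIRST iteration:
iter 1:
  A via A→c: +{c}
  S via S→a A: +{a}
  S via S→b S c: +{b}
  S via S→c c: +{c}
  FIRST[S]={a,b,c}  FIRST[A]={c}
iter 2: done
  FIRST[S]={a,b,c}  FIRST[A]={c}

FOLLOW sets:
initialize: $ ∈ FOLLOW(S)
pass 1:
  A→A S: FOLLOW(A) ⊇ FIRST(S) = {a,b,c}; new: +{a,b,c}
  A→A S: FOLLOW(S) ⊇ FOLLOW(A) ⊇ {a,b,c}; new: +{a,b,c}
  S→a A: FOLLOW(A) ⊇ FOLLOW(S) ⊇ {$,a,b,c}; new: +{$}
  FOLLOW[S]={$,a,b,c}  FOLLOW[A]={$,a,b,c}
pass 2: — fixpoint
  FOLLOW[S]={$,a,b,c}  FOLLOW[A]={$,a,b,c}

FOLLOW(S) = ["$", "a", "b", "c"]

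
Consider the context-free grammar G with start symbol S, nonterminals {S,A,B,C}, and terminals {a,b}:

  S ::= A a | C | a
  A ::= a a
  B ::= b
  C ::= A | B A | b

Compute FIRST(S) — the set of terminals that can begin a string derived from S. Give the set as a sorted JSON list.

FIRST sets, iterate to fixpoint:
pass 1:
  A via A→a a: +{a}
  B via B→b: +{b}
  C via C→A: +{a}
  C via C→B A: +{b}
  S via S→A a: +{a}
  S via S→C: +{b}
  FIRST(S)={a,b}  FIRST(A)={a}  FIRST(B)={b}  FIRST(C)={a,b}
pass 2: done
  FIRST(S)={a,b}  FIRST(A)={a}  FIRST(B)={b}  FIRST(C)={a,b}

FIRST(S) = ["a", "b"]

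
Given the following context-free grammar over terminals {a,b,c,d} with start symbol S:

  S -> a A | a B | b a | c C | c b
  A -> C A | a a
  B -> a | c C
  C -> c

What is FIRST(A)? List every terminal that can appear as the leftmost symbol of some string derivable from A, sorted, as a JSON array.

FIRST iteration:
round 1:
  A via A→a a: +{a}
  B via B→a: +{a}
  B via B→c C: +{c}
  C via C→c: +{c}
  S via S→a A: +{a}
  S via S→b a: +{b}
  S via S→c C: +{c}
  S: {a,b,c}  A: {a}  B: {a,c}  C: {c}
round 2:
  A via A→C A: +{c}
  S: {a,b,c}  A: {a,c}  B: {a,c}  C: {c}
round 3: (stable)
  S: {a,b,c}  A: {a,c}  B: {a,c}  C: {c}

FIRST(A) = ["a", "c"]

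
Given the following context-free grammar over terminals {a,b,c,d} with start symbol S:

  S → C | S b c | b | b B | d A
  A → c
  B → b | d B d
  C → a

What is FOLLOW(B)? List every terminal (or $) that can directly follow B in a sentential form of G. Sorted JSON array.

FIRST iteration:
[1]
  A via A→c: +{c}
  B via B→b: +{b}
  B via B→d B d: +{d}
  C via C→a: +{a}
  S via S→C: +{a}
  S via S→b: +{b}
  S via S→d A: +{d}
  FIRST(S)={a,b,d}  FIRST(A)={c}  FIRST(B)={b,d}  FIRST(C)={a}
[2] (no change)
  FIRST(S)={a,b,d}  FIRST(A)={c}  FIRST(B)={b,d}  FIRST(C)={a}

Compute FOLLOW by fixpoint:
seed FOLLOW(S) with $
[1]
  B→d B d: FOLLOW(B) ⊇ FIRST(d) = {d}; new: +{d}
  S→C: FOLLOW(C) ⊇ FOLLOW(S) ⊇ {$}; new: +{$}
  S→S b c: FOLLOW(S) ⊇ FIRST(b) = {b}; new: +{b}
  S→b B: FOLLOW(B) ⊇ FOLLOW(S) ⊇ {$,b}; new: +{$,b}
  S→d A: FOLLOW(A) ⊇ FOLLOW(S) ⊇ {$,b}; new: +{$,b}
  S: {$,b}  A: {$,b}  B: {$,b,d}  C: {$}
[2]
  S→C: FOLLOW(C) ⊇ FOLLOW(S) ⊇ {$,b}; new: +{b}
  S: {$,b}  A: {$,b}  B: {$,b,d}  C: {$,b}
[3] (stable)
  S: {$,b}  A: {$,b}  B: {$,b,d}  C: {$,b}

FOLLOW(B) = ["$", "b", "d"]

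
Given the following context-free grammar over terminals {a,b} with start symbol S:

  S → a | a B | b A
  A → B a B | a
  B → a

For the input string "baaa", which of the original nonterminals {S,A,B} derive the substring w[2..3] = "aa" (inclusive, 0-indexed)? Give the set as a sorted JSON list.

CNF form of G:
  S -> T0 B | T1 A | a
  A -> B X2 | a
  B -> a
  T0 -> a
  T1 -> b
  X2 -> T0 B

CYK table (by increasing span) — only the sub-triangle for w[2..3]:
  [2..2]={A,B,S,T0}  "a"  orig:{A,B,S}
  [3..3]={A,B,S,T0}  "a"  orig:{A,B,S}
  [2..3]={S,X2}  "aa"  orig:{S}

Original NTs in T[2,3] deriving "aa": ["S"]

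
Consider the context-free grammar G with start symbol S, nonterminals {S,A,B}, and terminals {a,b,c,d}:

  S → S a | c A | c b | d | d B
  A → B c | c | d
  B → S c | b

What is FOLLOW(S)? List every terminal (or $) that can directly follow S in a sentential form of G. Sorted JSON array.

FIRST iteration:
round 1:
  A via A→c: +{c}
  A via A→d: +{d}
  B via B→b: +{b}
  S via S→c A: +{c}
  S via S→d: +{d}
  FIRST(S)={c,d}  FIRST(A)={c,d}  FIRST(B)={b}
round 2:
  A via A→B c: +{b}
  B via B→S c: +{c,d}
  FIRST(S)={c,d}  FIRST(A)={b,c,d}  FIRST(B)={b,c,d}
round 3: done
  FIRST(S)={c,d}  FIRST(A)={b,c,d}  FIRST(B)={b,c,d}

Compute FOLLOW by fixpoint:
initialize: $ ∈ FOLLOW(S)
round 1:
  A→B c: FOLLOW(B) ⊇ FIRST(c) = {c}; new: +{c}
  B→S c: FOLLOW(S) ⊇ FIRST(c) = {c}; new: +{c}
  S→S a: FOLLOW(S) ⊇ FIRST(a) = {a}; new: +{a}
  S→c A: FOLLOW(A) ⊇ FOLLOW(S) ⊇ {$,a,c}; new: +{$,a,c}
  S→d B: FOLLOW(B) ⊇ FOLLOW(S) ⊇ {$,a,c}; new: +{$,a}
  FOLLOW[S]={$,a,c}  FOLLOW[A]={$,a,c}  FOLLOW[B]={$,a,c}
round 2: (no change)
  FOLLOW[S]={$,a,c}  FOLLOW[A]={$,a,c}  FOLLOW[B]={$,a,c}

FOLLOW(S) = ["$", "a", "c"]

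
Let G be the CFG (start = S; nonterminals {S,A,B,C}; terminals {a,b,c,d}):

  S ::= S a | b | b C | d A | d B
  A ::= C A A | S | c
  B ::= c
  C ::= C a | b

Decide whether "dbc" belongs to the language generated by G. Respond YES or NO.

CNF form of G:
  S -> S T0 | T1 C | T2 A | T2 B | b
  A -> C X3 | S T0 | T1 C | T2 A | T2 B | b | c
  B -> c
  C -> C T0 | b
  T0 -> a
  T1 -> b
  T2 -> d
  X3 -> A A

CYK table (by increasing span):
  cell(0,0) d: {T2}  orig:{}
  cell(1,1) b: {A,C,S,T1}  orig:{A,C,S}
  cell(2,2) c: {A,B}
  cell(0,1) db: {A,S}
  cell(1,2) bc: {X3}  orig:{}
  cell(0,2) dbc: {X3}  orig:{}

S ∉ T[0,2] ⇒ NO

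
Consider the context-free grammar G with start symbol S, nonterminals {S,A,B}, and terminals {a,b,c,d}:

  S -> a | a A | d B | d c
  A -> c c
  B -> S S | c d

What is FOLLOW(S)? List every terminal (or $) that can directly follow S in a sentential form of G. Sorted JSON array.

FIRST sets, iterate to fixpoint:
iter 1:
  A via A→c c: +{c}
  B via B→c d: +{c}
  S via S→a: +{a}
  S via S→d B: +{d}
  S: {a,d}  A: {c}  B: {c}
iter 2:
  B via B→S S: +{a,d}
  S: {a,d}  A: {c}  B: {a,c,d}
iter 3: done
  S: {a,d}  A: {c}  B: {a,c,d}

FOLLOW iteration:
initialize: $ ∈ FOLLOW(S)
iter 1:
  B→S S: FOLLOW(S) ⊇ FIRST(S) = {a,d}; new: +{a,d}
  S→a A: FOLLOW(A) ⊇ FOLLOW(S) ⊇ {$,a,d}; new: +{$,a,d}
  S→d B: FOLLOW(B) ⊇ FOLLOW(S) ⊇ {$,a,d}; new: +{$,a,d}
  FOLLOW[S]={$,a,d}  FOLLOW[A]={$,a,d}  FOLLOW[B]={$,a,d}
iter 2: (no change)
  FOLLOW[S]={$,a,d}  FOLLOW[A]={$,a,d}  FOLLOW[B]={$,a,d}

FOLLOW(S) = ["$", "a", "d"]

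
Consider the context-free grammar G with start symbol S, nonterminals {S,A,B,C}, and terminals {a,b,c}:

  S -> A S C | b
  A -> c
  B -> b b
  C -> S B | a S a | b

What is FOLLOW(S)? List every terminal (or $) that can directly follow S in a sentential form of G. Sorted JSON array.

FIRST sets, iterate to fixpoint:
[1]
  A via A→c: +{c}
  B via B→b b: +{b}
  C via C→a S a: +{a}
  C via C→b: +{b}
  S via S→A S C: +{c}
  S via S→b: +{b}
  FIRST(S)={b,c}  FIRST(A)={c}  FIRST(B)={b}  FIRST(C)={a,b}
[2]
  C via C→S B: +{c}
  FIRST(S)={b,c}  FIRST(A)={c}  FIRST(B)={b}  FIRST(C)={a,b,c}
[3] (stable)
  FIRST(S)={b,c}  FIRST(A)={c}  FIRST(B)={b}  FIRST(C)={a,b,c}

FOLLOW iteration:
FOLLOW(S) := {$}
pass 1:
  C→S B: FOLLOW(S) ⊇ FIRST(B) = {b}; new: +{b}
  C→a S a: FOLLOW(S) ⊇ FIRST(a) = {a}; new: +{a}
  S→A S C: FOLLOW(A) ⊇ FIRST(S) = {b,c}; new: +{b,c}
  S→A S C: FOLLOW(S) ⊇ FIRST(C) = {a,b,c}; new: +{c}
  S→A S C: FOLLOW(C) ⊇ FOLLOW(S) ⊇ {$,a,b,c}; new: +{$,a,b,c}
  FOLLOW[S]={$,a,b,c}  FOLLOW[A]={b,c}  FOLLOW[B]={}  FOLLOW[C]={$,a,b,c}
pass 2:
  C→S B: FOLLOW(B) ⊇ FOLLOW(C) ⊇ {$,a,b,c}; new: +{$,a,b,c}
  FOLLOW[S]={$,a,b,c}  FOLLOW[A]={b,c}  FOLLOW[B]={$,a,b,c}  FOLLOW[C]={$,a,b,c}
pass 3: (stable)
  FOLLOW[S]={$,a,b,c}  FOLLOW[A]={b,c}  FOLLOW[B]={$,a,b,c}  FOLLOW[C]={$,a,b,c}

FOLLOW(S) = ["$", "a", "b", "c"]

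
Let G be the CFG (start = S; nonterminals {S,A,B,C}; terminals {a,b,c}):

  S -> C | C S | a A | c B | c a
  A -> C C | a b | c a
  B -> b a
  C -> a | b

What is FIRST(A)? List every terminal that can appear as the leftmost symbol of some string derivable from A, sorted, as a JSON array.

FIRST sets, iterate to fixpoint:
round 1:
  A via A→a b: +{a}
  A via A→c a: +{c}
  B via B→b a: +{b}
  C via C→a: +{a}
  C via C→b: +{b}
  S via S→C: +{a,b}
  S via S→c B: +{c}
  FIRST(S)={a,b,c}  FIRST(A)={a,c}  FIRST(B)={b}  FIRST(C)={a,b}
round 2:
  A via A→C C: +{b}
  FIRST(S)={a,b,c}  FIRST(A)={a,b,c}  FIRST(B)={b}  FIRST(C)={a,b}
round 3: (stable)
  FIRST(S)={a,b,c}  FIRST(A)={a,b,c}  FIRST(B)={b}  FIRST(C)={a,b}

FIRST(A) = ["a", "b", "c"]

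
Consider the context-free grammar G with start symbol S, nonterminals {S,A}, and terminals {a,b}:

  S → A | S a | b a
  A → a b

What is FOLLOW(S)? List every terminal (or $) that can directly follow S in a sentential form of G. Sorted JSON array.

Compute FIRST by fixpoint:
round 1:
  A via A→a b: +{a}
  S via S→A: +{a}
  S via S→b a: +{b}
  FIRST(S)={a,b}  FIRST(A)={a}
round 2: — fixpoint
  FIRST(S)={a,b}  FIRST(A)={a}

FOLLOW sets:
FOLLOW(S) := {$}
pass 1:
  S→A: FOLLOW(A) ⊇ FOLLOW(S) ⊇ {$}; new: +{$}
  S→S a: FOLLOW(S) ⊇ FIRST(a) = {a}; new: +{a}
  FOLLOW(S)={$,a}  FOLLOW(A)={$}
pass 2:
  S→A: FOLLOW(A) ⊇ FOLLOW(S) ⊇ {$,a}; new: +{a}
  FOLLOW(S)={$,a}  FOLLOW(A)={$,a}
pass 3: (no change)
  FOLLOW(S)={$,a}  FOLLOW(A)={$,a}

FOLLOW(S) = ["$", "a"]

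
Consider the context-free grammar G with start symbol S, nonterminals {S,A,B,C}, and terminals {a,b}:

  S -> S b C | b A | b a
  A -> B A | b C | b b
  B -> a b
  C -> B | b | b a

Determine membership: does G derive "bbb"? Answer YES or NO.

Convert to CNF:
  S -> S X2 | T0 A | T0 T1
  A -> B A | T0 C | T0 T0
  B -> T1 T0
  C -> T0 T1 | T1 T0 | b
  T0 -> b
  T1 -> a
  X2 -> T0 C

Fill CYK table bottom-up:
  cell(0,0) b: {C,T0}  orig:{C}
  cell(1,1) b: {C,T0}  orig:{C}
  cell(2,2) b: {C,T0}  orig:{C}
  cell(0,1) bb: {A,X2}  orig:{A}
  cell(1,2) bb: {A,X2}  orig:{A}
  cell(0,2) bbb: {S}

S ∈ T[0,2] ⇒ YES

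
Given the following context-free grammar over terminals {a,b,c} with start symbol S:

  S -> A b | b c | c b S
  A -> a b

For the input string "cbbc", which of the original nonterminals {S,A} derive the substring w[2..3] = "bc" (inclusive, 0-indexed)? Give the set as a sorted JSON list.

Convert to CNF:
  S -> A T1 | T1 T2 | T2 X3
  A -> T0 T1
  T0 -> a
  T1 -> b
  T2 -> c
  X3 -> T1 S

Fill CYK table bottom-up (cells [i..j] with 2 ≤ i ≤ j ≤ 3 only):
  T[2,2] 'b' = {T1}  orig:{}
  T[3,3] 'c' = {T2}  orig:{}
  T[2,3] 'bc' = {S}

Original NTs in T[2,3] deriving "bc": ["S"]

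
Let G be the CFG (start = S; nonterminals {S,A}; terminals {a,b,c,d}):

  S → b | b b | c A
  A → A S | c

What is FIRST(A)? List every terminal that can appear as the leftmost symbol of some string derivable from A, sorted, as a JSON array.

FIRST sets, iterate to fixpoint:
pass 1:
  A via A→c: +{c}
  S via S→b: +{b}
  S via S→c A: +{c}
  FIRST(S)={b,c}  FIRST(A)={c}
pass 2: — fixpoint
  FIRST(S)={b,c}  FIRST(A)={c}

FIRST(A) = ["c"]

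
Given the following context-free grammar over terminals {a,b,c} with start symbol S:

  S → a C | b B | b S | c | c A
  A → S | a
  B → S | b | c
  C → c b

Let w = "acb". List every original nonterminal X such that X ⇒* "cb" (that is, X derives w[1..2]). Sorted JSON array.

CNF form of G:
  S -> T0 C | T1 B | T1 S | T2 A | c
  A -> T0 C | T1 B | T1 S | T2 A | a | c
  B -> T0 C | T1 B | T1 S | T2 A | b | c
  C -> T2 T1
  T0 -> a
  T1 -> b
  T2 -> c

Fill CYK table bottom-up, restricted to cells inside w[1..2]:
  T[1,1] 'c' = {A,B,S,T2}  orig:{A,B,S}
  T[2,2] 'b' = {B,T1}  orig:{B}
  T[1,2] 'cb' = {C}

Original NTs in T[1,2] deriving "cb": ["C"]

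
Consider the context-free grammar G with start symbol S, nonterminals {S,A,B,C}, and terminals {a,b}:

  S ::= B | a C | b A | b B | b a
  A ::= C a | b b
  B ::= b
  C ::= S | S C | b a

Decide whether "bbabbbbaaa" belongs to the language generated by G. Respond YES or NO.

Convert to CNF:
  S -> T0 C | T1 A | T1 B | T1 T0 | b
  A -> C T0 | T1 T1
  B -> b
  C -> S C | T0 C | T1 A | T1 B | T1 T0 | b
  T0 -> a
  T1 -> b

Fill CYK table bottom-up:
  [0..0]={B,C,S,T1}  "b"  orig:{B,C,S}
  [1..1]={B,C,S,T1}  "b"  orig:{B,C,S}
  [2..2]={T0}  "a"  orig:{}
  [3..3]={B,C,S,T1}  "b"  orig:{B,C,S}
  [4..4]={B,C,S,T1}  "b"  orig:{B,C,S}
  [5..5]={B,C,S,T1}  "b"  orig:{B,C,S}
  [6..6]={B,C,S,T1}  "b"  orig:{B,C,S}
  [7..7]={T0}  "a"  orig:{}
  [8..8]={T0}  "a"  orig:{}
  [9..9]={T0}  "a"  orig:{}
  [0..1]={A,C,S}  "bb"
  [1..2]={A,C,S}  "ba"
  [2..3]={C,S}  "ab"
  [3..4]={A,C,S}  "bb"
  [4..5]={A,C,S}  "bb"
  [5..6]={A,C,S}  "bb"
  [6..7]={A,C,S}  "ba"
  [7..8]=∅  "aa"
  [8..9]=∅  "aa"
  [0..2]={A,C,S}  "bba"
  [1..3]={C}  "bab"
  [2..4]={C,S}  "abb"
  [3..5]={C,S}  "bbb"
  [4..6]={C,S}  "bbb"
  [5..7]={A,C,S}  "bba"
  [6..8]={A}  "baa"
  [7..9]=∅  "aaa"
  [0..3]={C}  "bbab"
  [1..4]={C}  "babb"
  [2..5]={C,S}  "abbb"
  [3..6]={C}  "bbbb"
  [4..7]={A,C,S}  "bbba"
  [5..8]={A,C,S}  "bbaa"
  [6..9]=∅  "baaa"
  [0..4]={C}  "bbabb"
  [1..5]={C}  "babbb"
  [2..6]={C,S}  "abbbb"
  [3..7]={A,C,S}  "bbbba"
  [4..8]={A,C,S}  "bbbaa"
  [5..9]={A}  "bbaaa"
  [0..5]={C}  "bbabbb"
  [1..6]={C}  "babbbb"
  [2..7]={A,C,S}  "abbbba"
  [3..8]={A,C,S}  "bbbbaa"
  [4..9]={A,C,S}  "bbbaaa"
  [0..6]={C}  "bbabbbb"
  [1..7]={A,C,S}  "babbbba"
  [2..8]={A,C,S}  "abbbbaa"
  [3..9]={A,C,S}  "bbbbaaa"
  [0..7]={A,C,S}  "bbabbbba"
  [1..8]={A,C,S}  "babbbbaa"
  [2..9]={A,C,S}  "abbbbaaa"
  [0..8]={A,C,S}  "bbabbbbaa"
  [1..9]={A,C,S}  "babbbbaaa"
  [0..9]={A,C,S}  "bbabbbbaaa"

S ∈ T[0,9] ⇒ YES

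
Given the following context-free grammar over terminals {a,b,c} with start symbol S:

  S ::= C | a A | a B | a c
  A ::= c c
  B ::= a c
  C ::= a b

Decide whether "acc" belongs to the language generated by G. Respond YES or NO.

Convert to CNF:
  S -> T1 A | T1 B | T1 T0 | T1 T2
  A -> T0 T0
  B -> T1 T0
  C -> T1 T2
  T0 -> c
  T1 -> a
  T2 -> b

CYK table (by increasing span):
  T[0,0] 'a' = {T1}  orig:{}
  T[1,1] 'c' = {T0}  orig:{}
  T[2,2] 'c' = {T0}  orig:{}
  T[0,1] 'ac' = {B,S}
  T[1,2] 'cc' = {A}
  T[0,2] 'acc' = {S}

S ∈ T[0,2] ⇒ YES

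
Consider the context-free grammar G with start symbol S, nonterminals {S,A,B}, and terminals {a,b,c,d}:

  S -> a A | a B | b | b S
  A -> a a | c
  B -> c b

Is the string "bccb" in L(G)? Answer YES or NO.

Convert to CNF:
  S -> T0 A | T0 B | T2 S | b
  A -> T0 T0 | c
  B -> T1 T2
  T0 -> a
  T1 -> c
  T2 -> b

Fill CYK table bottom-up:
  T[0,0] 'b' = {S,T2}  orig:{S}
  T[1,1] 'c' = {A,T1}  orig:{A}
  T[2,2] 'c' = {A,T1}  orig:{A}
  T[3,3] 'b' = {S,T2}  orig:{S}
  T[0,1] 'bc' = ∅
  T[1,2] 'cc' = ∅
  T[2,3] 'cb' = {B}
  T[0,2] 'bcc' = ∅
  T[1,3] 'ccb' = ∅
  T[0,3] 'bccb' = ∅

S ∉ T[0,3] ⇒ NO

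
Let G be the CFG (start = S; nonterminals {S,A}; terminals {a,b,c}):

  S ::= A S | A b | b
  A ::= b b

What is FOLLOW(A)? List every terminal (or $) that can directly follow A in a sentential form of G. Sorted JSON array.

Compute FIRST by fixpoint:
iter 1:
  A via A→b b: +{b}
  S via S→A S: +{b}
  FIRST[S]={b}  FIRST[A]={b}
iter 2: (stable)
  FIRST[S]={b}  FIRST[A]={b}

FOLLOW sets:
seed FOLLOW(S) with $
round 1:
  S→A S: FOLLOW(A) ⊇ FIRST(S) = {b}; new: +{b}
  FOLLOW[S]={$}  FOLLOW[A]={b}
round 2: done
  FOLLOW[S]={$}  FOLLOW[A]={b}

FOLLOW(A) = ["b"]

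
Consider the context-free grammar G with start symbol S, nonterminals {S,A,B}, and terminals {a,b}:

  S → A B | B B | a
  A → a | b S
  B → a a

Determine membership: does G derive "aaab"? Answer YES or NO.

Convert to CNF:
  S -> A B | B B | a
  A -> T0 S | a
  B -> T1 T1
  T0 -> b
  T1 -> a

Fill CYK table bottom-up:
  cell(0,0) a: {A,S,T1}  orig:{A,S}
  cell(1,1) a: {A,S,T1}  orig:{A,S}
  cell(2,2) a: {A,S,T1}  orig:{A,S}
  cell(3,3) b: {T0}  orig:{}
  cell(0,1) aa: {B}
  cell(1,2) aa: {B}
  cell(2,3) ab: ∅
  cell(0,2) aaa: {S}
  cell(1,3) aab: ∅
  cell(0,3) aaab: ∅

S ∉ T[0,3] ⇒ NO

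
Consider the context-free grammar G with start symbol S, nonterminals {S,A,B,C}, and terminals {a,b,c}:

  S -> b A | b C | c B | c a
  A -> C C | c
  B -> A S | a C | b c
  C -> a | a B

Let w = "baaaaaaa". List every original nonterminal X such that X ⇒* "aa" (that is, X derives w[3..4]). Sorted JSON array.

Convert to CNF:
  S -> T1 A | T1 C | T2 B | T2 T0
  A -> C C | c
  B -> A S | T0 C | T1 T2
  C -> T0 B | a
  T0 -> a
  T1 -> b
  T2 -> c

Fill CYK table bottom-up (cells [i..j] with 3 ≤ i ≤ j ≤ 4 only):
  T[3,3] 'a' = {C,T0}  orig:{C}
  T[4,4] 'a' = {C,T0}  orig:{C}
  T[3,4] 'aa' = {A,B}

Original NTs in T[3,4] deriving "aa": ["A", "B"]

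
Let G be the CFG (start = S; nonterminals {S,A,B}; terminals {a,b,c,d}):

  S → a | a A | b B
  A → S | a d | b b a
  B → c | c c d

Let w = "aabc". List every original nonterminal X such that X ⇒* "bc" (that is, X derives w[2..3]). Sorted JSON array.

Convert to CNF:
  S -> T0 A | T2 B | a
  A -> T0 A | T0 T1 | T2 B | T2 X4 | a
  B -> T3 X5 | c
  T0 -> a
  T1 -> d
  T2 -> b
  T3 -> c
  X4 -> T2 T0
  X5 -> T3 T1

Fill CYK table bottom-up — only the sub-triangle for w[2..3]:
  [2..2]={T2}  "b"  orig:{}
  [3..3]={B,T3}  "c"  orig:{B}
  [2..3]={A,S}  "bc"

Original NTs in T[2,3] deriving "bc": ["A", "S"]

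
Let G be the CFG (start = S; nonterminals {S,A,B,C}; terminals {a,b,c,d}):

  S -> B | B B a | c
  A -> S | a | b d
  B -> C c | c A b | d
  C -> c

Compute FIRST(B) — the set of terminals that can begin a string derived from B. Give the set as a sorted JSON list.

Compute FIRST by fixpoint:
[1]
  A via A→a: +{a}
  A via A→b d: +{b}
  B via B→c A b: +{c}
  B via B→d: +{d}
  C via C→c: +{c}
  S via S→B: +{c,d}
  FIRST[S]={c,d}  FIRST[A]={a,b}  FIRST[B]={c,d}  FIRST[C]={c}
[2]
  A via A→S: +{c,d}
  FIRST[S]={c,d}  FIRST[A]={a,b,c,d}  FIRST[B]={c,d}  FIRST[C]={c}
[3] done
  FIRST[S]={c,d}  FIRST[A]={a,b,c,d}  FIRST[B]={c,d}  FIRST[C]={c}

FIRST(B) = ["c", "d"]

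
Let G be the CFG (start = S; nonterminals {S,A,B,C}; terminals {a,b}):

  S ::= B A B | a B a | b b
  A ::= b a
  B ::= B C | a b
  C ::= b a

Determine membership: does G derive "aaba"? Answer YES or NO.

Convert to CNF:
  S -> B X2 | T0 T0 | T1 X3
  A -> T0 T1
  B -> B C | T1 T0
  C -> T0 T1
  T0 -> b
  T1 -> a
  X2 -> A B
  X3 -> B T1

CYK fill:
  cell(0,0) a: {T1}  orig:{}
  cell(1,1) a: {T1}  orig:{}
  cell(2,2) b: {T0}  orig:{}
  cell(3,3) a: {T1}  orig:{}
  cell(0,1) aa: ∅
  cell(1,2) ab: {B}
  cell(2,3) ba: {A,C}
  cell(0,2) aab: ∅
  cell(1,3) aba: {X3}  orig:{}
  cell(0,3) aaba: {S}

S ∈ T[0,3] ⇒ YES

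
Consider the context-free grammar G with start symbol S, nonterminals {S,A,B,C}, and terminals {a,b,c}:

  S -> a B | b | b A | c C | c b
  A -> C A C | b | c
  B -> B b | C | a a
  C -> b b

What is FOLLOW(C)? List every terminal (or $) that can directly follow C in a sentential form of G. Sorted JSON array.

Compute FIRST by fixpoint:
round 1:
  A via A→b: +{b}
  A via A→c: +{c}
  B via B→a a: +{a}
  C via C→b b: +{b}
  S via S→a B: +{a}
  S via S→b: +{b}
  S via S→c C: +{c}
  FIRST[S]={a,b,c}  FIRST[A]={b,c}  FIRST[B]={a}  FIRST[C]={b}
round 2:
  B via B→C: +{b}
  FIRST[S]={a,b,c}  FIRST[A]={b,c}  FIRST[B]={a,b}  FIRST[C]={b}
round 3: (stable)
  FIRST[S]={a,b,c}  FIRST[A]={b,c}  FIRST[B]={a,b}  FIRST[C]={b}

FOLLOW sets:
initialize: $ ∈ FOLLOW(S)
round 1:
  A→C A C: FOLLOW(C) ⊇ FIRST(A) = {b,c}; new: +{b,c}
  A→C A C: FOLLOW(A) ⊇ FIRST(C) = {b}; new: +{b}
  B→B b: FOLLOW(B) ⊇ FIRST(b) = {b}; new: +{b}
  S→a B: FOLLOW(B) ⊇ FOLLOW(S) ⊇ {$}; new: +{$}
  S→b A: FOLLOW(A) ⊇ FOLLOW(S) ⊇ {$}; new: +{$}
  S→c C: FOLLOW(C) ⊇ FOLLOW(S) ⊇ {$}; new: +{$}
  S: {$}  A: {$,b}  B: {$,b}  C: {$,b,c}
round 2: (stable)
  S: {$}  A: {$,b}  B: {$,b}  C: {$,b,c}

FOLLOW(C) = ["$", "b", "c"]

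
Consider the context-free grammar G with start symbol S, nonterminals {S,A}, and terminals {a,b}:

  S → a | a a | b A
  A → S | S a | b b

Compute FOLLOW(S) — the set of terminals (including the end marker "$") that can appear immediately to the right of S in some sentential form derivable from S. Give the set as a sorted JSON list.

FIRST sets, iterate to fixpoint:
round 1:
  A via A→b b: +{b}
  S via S→a: +{a}
  S via S→b A: +{b}
  FIRST(S)={a,b}  FIRST(A)={b}
round 2:
  A via A→S: +{a}
  FIRST(S)={a,b}  FIRST(A)={a,b}
round 3: (no change)
  FIRST(S)={a,b}  FIRST(A)={a,b}

FOLLOW sets:
seed FOLLOW(S) with $
[1]
  A→S a: FOLLOW(S) ⊇ FIRST(a) = {a}; new: +{a}
  S→b A: FOLLOW(A) ⊇ FOLLOW(S) ⊇ {$,a}; new: +{$,a}
  S: {$,a}  A: {$,a}
[2] done
  S: {$,a}  A: {$,a}

FOLLOW(S) = ["$", "a"]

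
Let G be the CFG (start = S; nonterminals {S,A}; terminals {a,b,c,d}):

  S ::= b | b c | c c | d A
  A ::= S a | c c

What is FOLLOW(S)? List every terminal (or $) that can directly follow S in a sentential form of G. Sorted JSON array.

FIRST sets, iterate to fixpoint:
iter 1:
  A via A→c c: +{c}
  S via S→b: +{b}
  S via S→c c: +{c}
  S via S→d A: +{d}
  S: {b,c,d}  A: {c}
iter 2:
  A via A→S a: +{b,d}
  S: {b,c,d}  A: {b,c,d}
iter 3: — fixpoint
  S: {b,c,d}  A: {b,c,d}

FOLLOW sets:
FOLLOW(S) := {$}
round 1:
  A→S a: FOLLOW(S) ⊇ FIRST(a) = {a}; new: +{a}
  S→d A: FOLLOW(A) ⊇ FOLLOW(S) ⊇ {$,a}; new: +{$,a}
  FOLLOW(S)={$,a}  FOLLOW(A)={$,a}
round 2: done
  FOLLOW(S)={$,a}  FOLLOW(A)={$,a}

FOLLOW(S) = ["$", "a"]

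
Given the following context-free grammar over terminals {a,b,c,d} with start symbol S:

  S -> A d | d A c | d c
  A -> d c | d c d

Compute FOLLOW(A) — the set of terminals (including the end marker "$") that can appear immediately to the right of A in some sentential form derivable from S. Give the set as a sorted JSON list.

FIRST sets, iterate to fixpoint:
pass 1:
  A via A→d c: +{d}
  S via S→A d: +{d}
  FIRST(S)={d}  FIRST(A)={d}
pass 2: done
  FIRST(S)={d}  FIRST(A)={d}

Compute FOLLOW by fixpoint:
FOLLOW(S) := {$}
round 1:
  S→A d: FOLLOW(A) ⊇ FIRST(d) = {d}; new: +{d}
  S→d A c: FOLLOW(A) ⊇ FIRST(c) = {c}; new: +{c}
  S: {$}  A: {c,d}
round 2: — fixpoint
  S: {$}  A: {c,d}

FOLLOW(A) = ["c", "d"]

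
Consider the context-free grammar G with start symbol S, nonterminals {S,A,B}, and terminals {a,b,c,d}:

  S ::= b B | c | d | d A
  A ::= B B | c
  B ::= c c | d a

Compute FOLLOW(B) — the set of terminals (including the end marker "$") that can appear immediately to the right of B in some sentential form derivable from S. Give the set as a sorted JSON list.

FIRST sets, iterate to fixpoint:
iter 1:
  A via A→c: +{c}
  B via B→c c: +{c}
  B via B→d a: +{d}
  S via S→b B: +{b}
  S via S→c: +{c}
  S via S→d: +{d}
  S: {b,c,d}  A: {c}  B: {c,d}
iter 2:
  A via A→B B: +{d}
  S: {b,c,d}  A: {c,d}  B: {c,d}
iter 3: done
  S: {b,c,d}  A: {c,d}  B: {c,d}

Compute FOLLOW by fixpoint:
seed FOLLOW(S) with $
[1]
  A→B B: FOLLOW(B) ⊇ FIRST(B) = {c,d}; new: +{c,d}
  S→b B: FOLLOW(B) ⊇ FOLLOW(S) ⊇ {$}; new: +{$}
  S→d A: FOLLOW(A) ⊇ FOLLOW(S) ⊇ {$}; new: +{$}
  FOLLOW[S]={$}  FOLLOW[A]={$}  FOLLOW[B]={$,c,d}
[2] done
  FOLLOW[S]={$}  FOLLOW[A]={$}  FOLLOW[B]={$,c,d}

FOLLOW(B) = ["$", "c", "d"]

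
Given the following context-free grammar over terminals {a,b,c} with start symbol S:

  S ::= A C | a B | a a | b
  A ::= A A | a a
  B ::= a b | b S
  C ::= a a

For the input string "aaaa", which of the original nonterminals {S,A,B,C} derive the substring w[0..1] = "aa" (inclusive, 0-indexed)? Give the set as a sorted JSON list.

Convert to CNF:
  S -> A C | T0 B | T0 T0 | b
  A -> A A | T0 T0
  B -> T0 T1 | T1 S
  C -> T0 T0
  T0 -> a
  T1 -> b

Fill CYK table bottom-up (cells [i..j] with 0 ≤ i ≤ j ≤ 1 only):
  cell(0,0) a: {T0}  orig:{}
  cell(1,1) a: {T0}  orig:{}
  cell(0,1) aa: {A,C,S}

Original NTs in T[0,1] deriving "aa": ["A", "C", "S"]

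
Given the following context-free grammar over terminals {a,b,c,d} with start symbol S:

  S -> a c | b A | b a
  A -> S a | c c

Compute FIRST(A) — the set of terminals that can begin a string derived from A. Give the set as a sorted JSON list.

FIRST sets, iterate to fixpoint:
pass 1:
  A via A→c c: +{c}
  S via S→a c: +{a}
  S via S→b A: +{b}
  FIRST(S)={a,b}  FIRST(A)={c}
pass 2:
  A via A→S a: +{a,b}
  FIRST(S)={a,b}  FIRST(A)={a,b,c}
pass 3: (no change)
  FIRST(S)={a,b}  FIRST(A)={a,b,c}

FIRST(A) = ["a", "b", "c"]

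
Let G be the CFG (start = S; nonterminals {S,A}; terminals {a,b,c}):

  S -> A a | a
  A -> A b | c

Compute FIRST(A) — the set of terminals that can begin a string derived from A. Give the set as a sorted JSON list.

FIRST sets, iterate to fixpoint:
round 1:
  A via A→c: +{c}
  S via S→A a: +{c}
  S via S→a: +{a}
  S: {a,c}  A: {c}
round 2: (no change)
  S: {a,c}  A: {c}

FIRST(A) = ["c"]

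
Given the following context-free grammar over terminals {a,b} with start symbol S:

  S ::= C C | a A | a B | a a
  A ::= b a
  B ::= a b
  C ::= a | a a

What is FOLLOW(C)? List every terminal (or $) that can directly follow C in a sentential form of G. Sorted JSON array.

FIRST sets, iterate to fixpoint:
iter 1:
  A via A→b a: +{b}
  B via B→a b: +{a}
  C via C→a: +{a}
  S via S→C C: +{a}
  FIRST[S]={a}  FIRST[A]={b}  FIRST[B]={a}  FIRST[C]={a}
iter 2: (stable)
  FIRST[S]={a}  FIRST[A]={b}  FIRST[B]={a}  FIRST[C]={a}

FOLLOW iteration:
FOLLOW(S) := {$}
round 1:
  S→C C: FOLLOW(C) ⊇ FIRST(C) = {a}; new: +{a}
  S→C C: FOLLOW(C) ⊇ FOLLOW(S) ⊇ {$}; new: +{$}
  S→a A: FOLLOW(A) ⊇ FOLLOW(S) ⊇ {$}; new: +{$}
  S→a B: FOLLOW(B) ⊇ FOLLOW(S) ⊇ {$}; new: +{$}
  S: {$}  A: {$}  B: {$}  C: {$,a}
round 2: done
  S: {$}  A: {$}  B: {$}  C: {$,a}

FOLLOW(C) = ["$", "a"]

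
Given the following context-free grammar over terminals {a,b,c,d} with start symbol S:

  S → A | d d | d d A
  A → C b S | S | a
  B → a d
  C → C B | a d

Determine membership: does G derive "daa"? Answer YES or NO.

Convert to CNF:
  S -> C X5 | T1 T1 | T1 X6 | a
  A -> C X3 | T1 T1 | T1 X4 | a
  B -> T2 T1
  C -> C B | T2 T1
  T0 -> b
  T1 -> d
  T2 -> a
  X3 -> T0 S
  X4 -> T1 A
  X5 -> T0 S
  X6 -> T1 A

CYK fill:
  cell(0,0) d: {T1}  orig:{}
  cell(1,1) a: {A,S,T2}  orig:{A,S}
  cell(2,2) a: {A,S,T2}  orig:{A,S}
  cell(0,1) da: {X4,X6}  orig:{}
  cell(1,2) aa: ∅
  cell(0,2) daa: ∅

S ∉ T[0,2] ⇒ NO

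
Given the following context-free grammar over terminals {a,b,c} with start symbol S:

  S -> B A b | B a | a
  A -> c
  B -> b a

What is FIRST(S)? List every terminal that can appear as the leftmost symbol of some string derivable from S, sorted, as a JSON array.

FIRST iteration:
[1]
  A via A→c: +{c}
  B via B→b a: +{b}
  S via S→B A b: +{b}
  S via S→a: +{a}
  FIRST(S)={a,b}  FIRST(A)={c}  FIRST(B)={b}
[2] (stable)
  FIRST(S)={a,b}  FIRST(A)={c}  FIRST(B)={b}

FIRST(S) = ["a", "b"]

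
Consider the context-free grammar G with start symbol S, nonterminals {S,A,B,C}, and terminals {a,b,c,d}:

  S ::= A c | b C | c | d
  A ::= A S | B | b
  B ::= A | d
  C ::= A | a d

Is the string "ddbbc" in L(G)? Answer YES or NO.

Convert to CNF:
  S -> A T2 | T3 C | c | d
  A -> A S | b | d
  B -> A S | b | d
  C -> A S | T0 T1 | b | d
  T0 -> a
  T1 -> d
  T2 -> c
  T3 -> b

CYK fill:
  cell(0,0) d: {A,B,C,S,T1}  orig:{A,B,C,S}
  cell(1,1) d: {A,B,C,S,T1}  orig:{A,B,C,S}
  cell(2,2) b: {A,B,C,T3}  orig:{A,B,C}
  cell(3,3) b: {A,B,C,T3}  orig:{A,B,C}
  cell(4,4) c: {S,T2}  orig:{S}
  cell(0,1) dd: {A,B,C}
  cell(1,2) db: ∅
  cell(2,3) bb: {S}
  cell(3,4) bc: {A,B,C,S}
  cell(0,2) ddb: ∅
  cell(1,3) dbb: {A,B,C}
  cell(2,4) bbc: {A,B,C,S}
  cell(0,3) ddbb: {A,B,C}
  cell(1,4) dbbc: {A,B,C,S}
  cell(0,4) ddbbc: {A,B,C,S}

S ∈ T[0,4] ⇒ YES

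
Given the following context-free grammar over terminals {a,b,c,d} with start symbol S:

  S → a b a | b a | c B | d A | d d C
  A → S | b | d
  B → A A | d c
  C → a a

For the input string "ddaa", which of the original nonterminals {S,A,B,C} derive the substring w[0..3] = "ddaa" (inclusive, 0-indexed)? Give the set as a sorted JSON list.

Convert to CNF:
  S -> T0 X6 | T1 T0 | T2 B | T3 A | T3 X7
  A -> T0 X4 | T1 T0 | T2 B | T3 A | T3 X5 | b | d
  B -> A A | T3 T2
  C -> T0 T0
  T0 -> a
  T1 -> b
  T2 -> c
  T3 -> d
  X4 -> T1 T0
  X5 -> T3 C
  X6 -> T1 T0
  X7 -> T3 C

CYK table (by increasing span), restricted to cells inside w[0..3]:
  cell(0,0) d: {A,T3}  orig:{A}
  cell(1,1) d: {A,T3}  orig:{A}
  cell(2,2) a: {T0}  orig:{}
  cell(3,3) a: {T0}  orig:{}
  cell(0,1) dd: {A,B,S}
  cell(1,2) da: ∅
  cell(2,3) aa: {C}
  cell(0,2) dda: ∅
  cell(1,3) daa: {X5,X7}  orig:{}
  cell(0,3) ddaa: {A,S}

Original NTs in T[0,3] deriving "ddaa": ["A", "S"]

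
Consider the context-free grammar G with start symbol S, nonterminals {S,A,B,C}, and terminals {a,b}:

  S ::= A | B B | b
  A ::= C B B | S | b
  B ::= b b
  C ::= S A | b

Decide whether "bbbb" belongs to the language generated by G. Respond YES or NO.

CNF form of G:
  S -> B B | C X2 | b
  A -> B B | C X1 | b
  B -> T0 T0
  C -> S A | b
  T0 -> b
  X1 -> B B
  X2 -> B B

CYK fill:
  cell(0,0) b: {A,C,S,T0}  orig:{A,C,S}
  cell(1,1) b: {A,C,S,T0}  orig:{A,C,S}
  cell(2,2) b: {A,C,S,T0}  orig:{A,C,S}
  cell(3,3) b: {A,C,S,T0}  orig:{A,C,S}
  cell(0,1) bb: {B,C}
  cell(1,2) bb: {B,C}
  cell(2,3) bb: {B,C}
  cell(0,2) bbb: ∅
  cell(1,3) bbb: ∅
  cell(0,3) bbbb: {A,S,X1,X2}  orig:{A,S}

S ∈ T[0,3] ⇒ YES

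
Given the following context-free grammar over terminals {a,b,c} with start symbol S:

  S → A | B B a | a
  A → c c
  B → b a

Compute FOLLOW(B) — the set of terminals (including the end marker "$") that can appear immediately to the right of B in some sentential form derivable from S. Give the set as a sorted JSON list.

FIRST sets, iterate to fixpoint:
round 1:
  A via A→c c: +{c}
  B via B→b a: +{b}
  S via S→A: +{c}
  S via S→B B a: +{b}
  S via S→a: +{a}
  FIRST(S)={a,b,c}  FIRST(A)={c}  FIRST(B)={b}
round 2: (stable)
  FIRST(S)={a,b,c}  FIRST(A)={c}  FIRST(B)={b}

FOLLOW iteration:
initialize: $ ∈ FOLLOW(S)
round 1:
  S→A: FOLLOW(A) ⊇ FOLLOW(S) ⊇ {$}; new: +{$}
  S→B B a: FOLLOW(B) ⊇ FIRST(B) = {b}; new: +{b}
  S→B B a: FOLLOW(B) ⊇ FIRST(a) = {a}; new: +{a}
  S: {$}  A: {$}  B: {a,b}
round 2: (stable)
  S: {$}  A: {$}  B: {a,b}

FOLLOW(B) = ["a", "b"]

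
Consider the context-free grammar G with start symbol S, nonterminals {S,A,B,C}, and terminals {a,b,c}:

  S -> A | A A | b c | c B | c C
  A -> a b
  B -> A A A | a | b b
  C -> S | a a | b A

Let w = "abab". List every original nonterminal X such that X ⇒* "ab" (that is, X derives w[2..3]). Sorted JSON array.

Convert to CNF:
  S -> A A | T0 T1 | T1 T2 | T2 B | T2 C
  A -> T0 T1
  B -> A X3 | T1 T1 | a
  C -> A A | T0 T0 | T0 T1 | T1 A | T1 T2 | T2 B | T2 C
  T0 -> a
  T1 -> b
  T2 -> c
  X3 -> A A

CYK table (by increasing span) — only the sub-triangle for w[2..3]:
  [2..2]={B,T0}  "a"  orig:{B}
  [3..3]={T1}  "b"  orig:{}
  [2..3]={A,C,S}  "ab"

Original NTs in T[2,3] deriving "ab": ["A", "C", "S"]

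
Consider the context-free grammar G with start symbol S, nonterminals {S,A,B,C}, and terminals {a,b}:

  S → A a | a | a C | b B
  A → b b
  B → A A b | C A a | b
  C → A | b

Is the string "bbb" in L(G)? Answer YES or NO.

Convert to CNF:
  S -> A T1 | T0 B | T1 C | a
  A -> T0 T0
  B -> A X2 | C X3 | b
  C -> T0 T0 | b
  T0 -> b
  T1 -> a
  X2 -> A T0
  X3 -> A T1

Fill CYK table bottom-up:
  [0..0]={B,C,T0}  "b"  orig:{B,C}
  [1..1]={B,C,T0}  "b"  orig:{B,C}
  [2..2]={B,C,T0}  "b"  orig:{B,C}
  [0..1]={A,C,S}  "bb"
  [1..2]={A,C,S}  "bb"
  [0..2]={X2}  "bbb"  orig:{}

S ∉ T[0,2] ⇒ NO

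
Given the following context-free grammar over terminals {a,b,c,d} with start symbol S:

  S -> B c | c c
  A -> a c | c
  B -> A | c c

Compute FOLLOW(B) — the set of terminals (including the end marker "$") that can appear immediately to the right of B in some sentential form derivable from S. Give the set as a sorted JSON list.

Compute FIRST by fixpoint:
[1]
  A via A→a c: +{a}
  A via A→c: +{c}
  B via B→A: +{a,c}
  S via S→B c: +{a,c}
  FIRST[S]={a,c}  FIRST[A]={a,c}  FIRST[B]={a,c}
[2] (stable)
  FIRST[S]={a,c}  FIRST[A]={a,c}  FIRST[B]={a,c}

Compute FOLLOW by fixpoint:
initialize: $ ∈ FOLLOW(S)
iter 1:
  S→B c: FOLLOW(B) ⊇ FIRST(c) = {c}; new: +{c}
  S: {$}  A: {}  B: {c}
iter 2:
  B→A: FOLLOW(A) ⊇ FOLLOW(B) ⊇ {c}; new: +{c}
  S: {$}  A: {c}  B: {c}
iter 3: (no change)
  S: {$}  A: {c}  B: {c}

FOLLOW(B) = ["c"]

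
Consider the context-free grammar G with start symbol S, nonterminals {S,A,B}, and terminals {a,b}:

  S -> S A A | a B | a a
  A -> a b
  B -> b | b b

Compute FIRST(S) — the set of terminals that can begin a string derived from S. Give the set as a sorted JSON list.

Compute FIRST by fixpoint:
iter 1:
  A via A→a b: +{a}
  B via B→b: +{b}
  S via S→a B: +{a}
  S: {a}  A: {a}  B: {b}
iter 2: (no change)
  S: {a}  A: {a}  B: {b}

FIRST(S) = ["a"]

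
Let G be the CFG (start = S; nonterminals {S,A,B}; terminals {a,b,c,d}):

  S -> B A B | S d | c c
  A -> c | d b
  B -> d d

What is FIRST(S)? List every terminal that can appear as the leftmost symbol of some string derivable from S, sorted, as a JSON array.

FIRST iteration:
pass 1:
  A via A→c: +{c}
  A via A→d b: +{d}
  B via B→d d: +{d}
  S via S→B A B: +{d}
  S via S→c c: +{c}
  FIRST(S)={c,d}  FIRST(A)={c,d}  FIRST(B)={d}
pass 2: (stable)
  FIRST(S)={c,d}  FIRST(A)={c,d}  FIRST(B)={d}

FIRST(S) = ["c", "d"]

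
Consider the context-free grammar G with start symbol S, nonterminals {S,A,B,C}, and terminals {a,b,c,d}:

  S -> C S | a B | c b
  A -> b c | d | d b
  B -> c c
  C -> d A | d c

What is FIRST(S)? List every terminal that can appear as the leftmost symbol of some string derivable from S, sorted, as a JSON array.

FIRST iteration:
[1]
  A via A→b c: +{b}
  A via A→d: +{d}
  B via B→c c: +{c}
  C via C→d A: +{d}
  S via S→C S: +{d}
  S via S→a B: +{a}
  S via S→c b: +{c}
  FIRST(S)={a,c,d}  FIRST(A)={b,d}  FIRST(B)={c}  FIRST(C)={d}
[2] — fixpoint
  FIRST(S)={a,c,d}  FIRST(A)={b,d}  FIRST(B)={c}  FIRST(C)={d}

FIRST(S) = ["a", "c", "d"]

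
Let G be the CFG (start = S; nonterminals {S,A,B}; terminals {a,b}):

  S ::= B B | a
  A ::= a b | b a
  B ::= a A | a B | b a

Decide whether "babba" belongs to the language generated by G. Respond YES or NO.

Convert to CNF:
  S -> B B | a
  A -> T0 T1 | T1 T0
  B -> T0 A | T0 B | T1 T0
  T0 -> a
  T1 -> b

CYK table (by increasing span):
  T[0,0] 'b' = {T1}  orig:{}
  T[1,1] 'a' = {S,T0}  orig:{S}
  T[2,2] 'b' = {T1}  orig:{}
  T[3,3] 'b' = {T1}  orig:{}
  T[4,4] 'a' = {S,T0}  orig:{S}
  T[0,1] 'ba' = {A,B}
  T[1,2] 'ab' = {A}
  T[2,3] 'bb' = ∅
  T[3,4] 'ba' = {A,B}
  T[0,2] 'bab' = ∅
  T[1,3] 'abb' = ∅
  T[2,4] 'bba' = ∅
  T[0,3] 'babb' = ∅
  T[1,4] 'abba' = ∅
  T[0,4] 'babba' = ∅

S ∉ T[0,4] ⇒ NO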